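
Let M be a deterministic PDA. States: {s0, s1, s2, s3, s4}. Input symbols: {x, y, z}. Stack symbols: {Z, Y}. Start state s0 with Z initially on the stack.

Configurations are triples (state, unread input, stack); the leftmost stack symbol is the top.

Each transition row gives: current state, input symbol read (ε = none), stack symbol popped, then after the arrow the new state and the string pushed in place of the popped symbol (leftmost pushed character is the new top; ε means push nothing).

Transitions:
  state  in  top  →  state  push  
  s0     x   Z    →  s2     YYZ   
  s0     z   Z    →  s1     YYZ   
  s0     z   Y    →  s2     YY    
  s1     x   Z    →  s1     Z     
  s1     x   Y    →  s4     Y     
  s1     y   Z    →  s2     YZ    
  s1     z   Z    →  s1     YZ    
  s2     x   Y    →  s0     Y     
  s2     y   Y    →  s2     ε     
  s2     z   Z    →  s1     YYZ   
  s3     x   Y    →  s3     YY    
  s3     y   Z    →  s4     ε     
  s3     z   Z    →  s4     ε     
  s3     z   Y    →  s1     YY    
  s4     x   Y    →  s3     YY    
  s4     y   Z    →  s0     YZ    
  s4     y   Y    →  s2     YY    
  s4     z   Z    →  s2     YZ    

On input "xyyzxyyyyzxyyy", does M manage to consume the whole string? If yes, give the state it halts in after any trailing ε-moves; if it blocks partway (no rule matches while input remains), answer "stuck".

(s0, xyyzxyyyyzxyyy, Z)
  read x, top Z: go to s2, push YYZ → (s2, yyzxyyyyzxyyy, YYZ)
  read y, top Y: go to s2, push ε → (s2, yzxyyyyzxyyy, YZ)
  read y, top Y: go to s2, push ε → (s2, zxyyyyzxyyy, Z)
  read z, top Z: go to s1, push YYZ → (s1, xyyyyzxyyy, YYZ)
  read x, top Y: go to s4, push Y → (s4, yyyyzxyyy, YYZ)
  read y, top Y: go to s2, push YY → (s2, yyyzxyyy, YYYZ)
  read y, top Y: go to s2, push ε → (s2, yyzxyyy, YYZ)
  read y, top Y: go to s2, push ε → (s2, yzxyyy, YZ)
  read y, top Y: go to s2, push ε → (s2, zxyyy, Z)
  read z, top Z: go to s1, push YYZ → (s1, xyyy, YYZ)
  read x, top Y: go to s4, push Y → (s4, yyy, YYZ)
  read y, top Y: go to s2, push YY → (s2, yy, YYYZ)
  read y, top Y: go to s2, push ε → (s2, y, YYZ)
  read y, top Y: go to s2, push ε → (s2, ε, YZ)
All input consumed; M is in state s2.

s2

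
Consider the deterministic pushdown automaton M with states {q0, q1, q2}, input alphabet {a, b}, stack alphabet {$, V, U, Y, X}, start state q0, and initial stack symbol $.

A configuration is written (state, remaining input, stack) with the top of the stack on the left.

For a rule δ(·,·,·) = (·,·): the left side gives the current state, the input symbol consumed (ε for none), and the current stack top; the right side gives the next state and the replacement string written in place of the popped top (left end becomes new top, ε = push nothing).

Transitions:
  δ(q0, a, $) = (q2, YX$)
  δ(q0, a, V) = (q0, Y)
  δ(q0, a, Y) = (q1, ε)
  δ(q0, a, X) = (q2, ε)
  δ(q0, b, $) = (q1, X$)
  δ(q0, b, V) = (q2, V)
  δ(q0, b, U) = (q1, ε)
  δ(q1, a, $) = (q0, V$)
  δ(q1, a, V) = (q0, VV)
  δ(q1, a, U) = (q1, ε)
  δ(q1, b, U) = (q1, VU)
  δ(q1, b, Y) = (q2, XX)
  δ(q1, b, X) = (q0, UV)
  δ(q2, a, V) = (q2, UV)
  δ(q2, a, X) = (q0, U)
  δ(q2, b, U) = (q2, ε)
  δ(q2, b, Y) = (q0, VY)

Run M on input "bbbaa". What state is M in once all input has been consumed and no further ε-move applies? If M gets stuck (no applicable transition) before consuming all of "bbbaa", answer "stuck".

(q0, bbbaa, $)
  read b, top $: go to q1, push X$ → (q1, bbaa, X$)
  read b, top X: go to q0, push UV → (q0, baa, UV$)
  read b, top U: go to q1, push ε → (q1, aa, V$)
  read a, top V: go to q0, push VV → (q0, a, VV$)
  read a, top V: go to q0, push Y → (q0, ε, YV$)
All input consumed; M is in state q0.

q0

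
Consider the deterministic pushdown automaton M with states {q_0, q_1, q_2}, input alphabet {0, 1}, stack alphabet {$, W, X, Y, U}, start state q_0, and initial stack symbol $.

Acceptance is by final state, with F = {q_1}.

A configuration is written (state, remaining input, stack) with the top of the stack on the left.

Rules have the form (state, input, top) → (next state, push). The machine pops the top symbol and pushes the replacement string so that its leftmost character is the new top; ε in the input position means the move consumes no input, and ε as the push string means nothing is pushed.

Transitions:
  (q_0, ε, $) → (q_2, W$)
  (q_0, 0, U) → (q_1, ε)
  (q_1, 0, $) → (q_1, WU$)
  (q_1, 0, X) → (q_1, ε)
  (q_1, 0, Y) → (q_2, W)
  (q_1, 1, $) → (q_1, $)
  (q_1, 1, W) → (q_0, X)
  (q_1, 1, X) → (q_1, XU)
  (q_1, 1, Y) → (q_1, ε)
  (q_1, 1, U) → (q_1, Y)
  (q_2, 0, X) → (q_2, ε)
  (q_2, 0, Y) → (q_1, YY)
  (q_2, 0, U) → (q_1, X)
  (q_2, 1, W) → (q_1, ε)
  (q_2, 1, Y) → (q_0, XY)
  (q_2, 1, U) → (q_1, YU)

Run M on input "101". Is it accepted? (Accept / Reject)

(q_0, 101, $)
  ε-move, top $: go to q_2, push W$ → (q_2, 101, W$)
  read 1, top W: go to q_1, push ε → (q_1, 01, $)
  read 0, top $: go to q_1, push WU$ → (q_1, 1, WU$)
  read 1, top W: go to q_0, push X → (q_0, ε, XU$)
All input consumed; state q_0 ∉ F and no further ε-move applies.

Reject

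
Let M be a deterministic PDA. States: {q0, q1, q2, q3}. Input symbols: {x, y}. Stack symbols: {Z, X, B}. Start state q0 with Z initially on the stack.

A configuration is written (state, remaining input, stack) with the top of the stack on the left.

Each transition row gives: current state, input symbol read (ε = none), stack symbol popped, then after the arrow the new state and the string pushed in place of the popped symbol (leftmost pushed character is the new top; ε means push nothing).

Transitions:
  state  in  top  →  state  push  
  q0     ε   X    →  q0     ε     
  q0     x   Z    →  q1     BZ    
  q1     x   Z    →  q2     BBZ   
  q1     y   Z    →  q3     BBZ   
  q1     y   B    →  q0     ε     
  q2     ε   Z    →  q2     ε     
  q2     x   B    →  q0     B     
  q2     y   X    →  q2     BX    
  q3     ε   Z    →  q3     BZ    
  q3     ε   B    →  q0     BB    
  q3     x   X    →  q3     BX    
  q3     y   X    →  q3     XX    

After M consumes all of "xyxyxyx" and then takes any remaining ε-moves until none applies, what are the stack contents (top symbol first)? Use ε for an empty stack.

(q0, xyxyxyx, Z) ⊢ (q1, yxyxyx, BZ) ⊢ (q0, xyxyx, Z) ⊢ (q1, yxyx, BZ) ⊢ (q0, xyx, Z) ⊢ (q1, yx, BZ) ⊢ (q0, x, Z) ⊢ (q1, ε, BZ)
All input consumed in state q1 with stack BZ.

BZ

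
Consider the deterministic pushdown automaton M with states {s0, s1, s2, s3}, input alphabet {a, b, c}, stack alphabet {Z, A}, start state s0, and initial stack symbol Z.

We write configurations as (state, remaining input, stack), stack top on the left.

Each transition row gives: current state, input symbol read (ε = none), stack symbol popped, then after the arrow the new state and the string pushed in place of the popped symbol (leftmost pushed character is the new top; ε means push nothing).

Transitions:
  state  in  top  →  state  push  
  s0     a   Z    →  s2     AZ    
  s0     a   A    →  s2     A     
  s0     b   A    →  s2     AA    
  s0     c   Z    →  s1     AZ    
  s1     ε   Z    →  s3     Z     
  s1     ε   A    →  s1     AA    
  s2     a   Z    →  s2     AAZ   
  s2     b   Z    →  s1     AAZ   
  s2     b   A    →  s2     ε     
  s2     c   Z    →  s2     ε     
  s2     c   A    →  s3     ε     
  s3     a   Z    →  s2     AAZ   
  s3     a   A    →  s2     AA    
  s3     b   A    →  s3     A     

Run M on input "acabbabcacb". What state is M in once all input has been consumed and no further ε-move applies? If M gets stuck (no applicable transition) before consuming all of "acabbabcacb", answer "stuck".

(s0, acabbabcacb, Z)
  read a, top Z: go to s2, push AZ → (s2, cabbabcacb, AZ)
  read c, top A: go to s3, push ε → (s3, abbabcacb, Z)
  read a, top Z: go to s2, push AAZ → (s2, bbabcacb, AAZ)
  read b, top A: go to s2, push ε → (s2, babcacb, AZ)
  read b, top A: go to s2, push ε → (s2, abcacb, Z)
  read a, top Z: go to s2, push AAZ → (s2, bcacb, AAZ)
  read b, top A: go to s2, push ε → (s2, cacb, AZ)
  read c, top A: go to s3, push ε → (s3, acb, Z)
  read a, top Z: go to s2, push AAZ → (s2, cb, AAZ)
  read c, top A: go to s3, push ε → (s3, b, AZ)
  read b, top A: go to s3, push A → (s3, ε, AZ)
All input consumed; M is in state s3.

s3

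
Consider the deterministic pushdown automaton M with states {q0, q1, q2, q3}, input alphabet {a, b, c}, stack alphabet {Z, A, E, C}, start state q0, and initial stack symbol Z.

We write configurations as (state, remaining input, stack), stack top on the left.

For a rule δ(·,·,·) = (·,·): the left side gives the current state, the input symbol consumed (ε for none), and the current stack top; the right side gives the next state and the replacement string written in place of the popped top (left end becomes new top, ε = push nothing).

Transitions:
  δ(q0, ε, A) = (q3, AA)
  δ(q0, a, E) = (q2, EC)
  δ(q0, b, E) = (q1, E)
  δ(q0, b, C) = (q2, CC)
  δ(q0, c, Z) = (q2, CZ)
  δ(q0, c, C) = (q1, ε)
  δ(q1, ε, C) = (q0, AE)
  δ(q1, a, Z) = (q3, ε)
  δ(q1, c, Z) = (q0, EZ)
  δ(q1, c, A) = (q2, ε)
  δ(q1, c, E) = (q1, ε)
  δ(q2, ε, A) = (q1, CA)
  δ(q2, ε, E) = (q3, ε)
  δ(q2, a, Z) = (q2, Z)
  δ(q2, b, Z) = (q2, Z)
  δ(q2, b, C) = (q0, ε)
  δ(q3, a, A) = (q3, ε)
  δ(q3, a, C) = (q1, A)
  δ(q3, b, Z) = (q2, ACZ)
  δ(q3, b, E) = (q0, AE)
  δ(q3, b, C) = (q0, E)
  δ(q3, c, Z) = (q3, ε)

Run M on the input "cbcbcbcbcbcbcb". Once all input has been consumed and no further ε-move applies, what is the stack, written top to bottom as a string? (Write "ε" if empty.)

Z

(q0, cbcbcbcbcbcbcb, Z) ⊢ (q2, bcbcbcbcbcbcb, CZ) ⊢ (q0, cbcbcbcbcbcb, Z) ⊢ (q2, bcbcbcbcbcb, CZ) ⊢ (q0, cbcbcbcbcb, Z) ⊢ (q2, bcbcbcbcb, CZ) ⊢ (q0, cbcbcbcb, Z) ⊢ (q2, bcbcbcb, CZ) ⊢ (q0, cbcbcb, Z) ⊢ (q2, bcbcb, CZ) ⊢ (q0, cbcb, Z) ⊢ (q2, bcb, CZ) ⊢ (q0, cb, Z) ⊢ (q2, b, CZ) ⊢ (q0, ε, Z)
All input consumed in state q0 with stack Z.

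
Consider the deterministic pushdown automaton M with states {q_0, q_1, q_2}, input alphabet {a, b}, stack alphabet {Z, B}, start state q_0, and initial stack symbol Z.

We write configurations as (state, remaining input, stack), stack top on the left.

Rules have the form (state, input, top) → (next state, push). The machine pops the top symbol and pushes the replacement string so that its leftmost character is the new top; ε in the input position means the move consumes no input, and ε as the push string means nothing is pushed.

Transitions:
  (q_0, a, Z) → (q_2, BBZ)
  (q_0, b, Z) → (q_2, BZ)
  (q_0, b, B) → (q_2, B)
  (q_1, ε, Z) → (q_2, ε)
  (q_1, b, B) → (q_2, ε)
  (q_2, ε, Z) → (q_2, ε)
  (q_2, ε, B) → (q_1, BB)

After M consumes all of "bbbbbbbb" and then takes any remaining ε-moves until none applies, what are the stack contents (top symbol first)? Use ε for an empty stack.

BBZ

(q_0, bbbbbbbb, Z)
  read b, top Z: go to q_2, push BZ → (q_2, bbbbbbb, BZ)
  ε-move, top B: go to q_1, push BB → (q_1, bbbbbbb, BBZ)
  read b, top B: go to q_2, push ε → (q_2, bbbbbb, BZ)
  ε-move, top B: go to q_1, push BB → (q_1, bbbbbb, BBZ)
  read b, top B: go to q_2, push ε → (q_2, bbbbb, BZ)
  ε-move, top B: go to q_1, push BB → (q_1, bbbbb, BBZ)
  read b, top B: go to q_2, push ε → (q_2, bbbb, BZ)
  ε-move, top B: go to q_1, push BB → (q_1, bbbb, BBZ)
  read b, top B: go to q_2, push ε → (q_2, bbb, BZ)
  ε-move, top B: go to q_1, push BB → (q_1, bbb, BBZ)
  read b, top B: go to q_2, push ε → (q_2, bb, BZ)
  ε-move, top B: go to q_1, push BB → (q_1, bb, BBZ)
  read b, top B: go to q_2, push ε → (q_2, b, BZ)
  ε-move, top B: go to q_1, push BB → (q_1, b, BBZ)
  read b, top B: go to q_2, push ε → (q_2, ε, BZ)
  ε-move, top B: go to q_1, push BB → (q_1, ε, BBZ)
All input consumed in state q_1 with stack BBZ.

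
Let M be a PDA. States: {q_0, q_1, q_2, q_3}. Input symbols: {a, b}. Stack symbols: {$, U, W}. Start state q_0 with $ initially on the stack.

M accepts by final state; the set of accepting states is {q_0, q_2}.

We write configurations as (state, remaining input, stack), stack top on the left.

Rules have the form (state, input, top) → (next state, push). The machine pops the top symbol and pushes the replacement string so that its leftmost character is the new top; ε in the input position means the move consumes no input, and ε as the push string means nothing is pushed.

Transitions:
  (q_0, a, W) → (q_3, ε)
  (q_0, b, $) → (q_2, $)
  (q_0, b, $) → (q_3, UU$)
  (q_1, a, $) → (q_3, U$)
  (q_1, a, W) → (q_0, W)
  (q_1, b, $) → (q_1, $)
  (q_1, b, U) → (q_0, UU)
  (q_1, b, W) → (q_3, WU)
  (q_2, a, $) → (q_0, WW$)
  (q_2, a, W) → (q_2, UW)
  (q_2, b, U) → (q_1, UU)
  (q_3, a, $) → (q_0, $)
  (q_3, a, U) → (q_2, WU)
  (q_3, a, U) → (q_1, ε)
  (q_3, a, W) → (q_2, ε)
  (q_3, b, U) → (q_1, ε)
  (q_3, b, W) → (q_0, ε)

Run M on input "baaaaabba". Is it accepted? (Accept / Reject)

Accept

One accepting computation: (q_0, baaaaabba, $) ⊢ (q_2, aaaaabba, $) ⊢ (q_0, aaaabba, WW$) ⊢ (q_3, aaabba, W$) ⊢ (q_2, aabba, $) ⊢ (q_0, abba, WW$) ⊢ (q_3, bba, W$) ⊢ (q_0, ba, $) ⊢ (q_2, a, $) ⊢ (q_0, ε, WW$)
All input consumed and state q_0 ∈ F.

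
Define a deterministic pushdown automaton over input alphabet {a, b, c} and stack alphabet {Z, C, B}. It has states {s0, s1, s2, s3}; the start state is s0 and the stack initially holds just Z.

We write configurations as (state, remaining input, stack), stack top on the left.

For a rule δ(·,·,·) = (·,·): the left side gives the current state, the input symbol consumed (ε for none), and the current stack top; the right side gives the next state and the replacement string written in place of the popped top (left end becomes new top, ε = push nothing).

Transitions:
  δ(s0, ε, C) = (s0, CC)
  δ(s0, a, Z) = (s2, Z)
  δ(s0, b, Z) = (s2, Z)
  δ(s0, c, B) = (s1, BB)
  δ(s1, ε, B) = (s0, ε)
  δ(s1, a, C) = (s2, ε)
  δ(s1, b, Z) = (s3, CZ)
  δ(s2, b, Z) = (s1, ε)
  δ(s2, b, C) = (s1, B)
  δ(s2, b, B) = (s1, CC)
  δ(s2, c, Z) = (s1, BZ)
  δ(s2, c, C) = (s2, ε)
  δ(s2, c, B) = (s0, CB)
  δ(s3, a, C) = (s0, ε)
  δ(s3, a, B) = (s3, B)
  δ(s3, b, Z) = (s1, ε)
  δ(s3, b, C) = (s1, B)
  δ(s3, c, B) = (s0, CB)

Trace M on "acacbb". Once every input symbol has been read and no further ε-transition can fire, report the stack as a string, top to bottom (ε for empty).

(s0, acacbb, Z) ⊢ (s2, cacbb, Z) ⊢ (s1, acbb, BZ) ⊢ (s0, acbb, Z) ⊢ (s2, cbb, Z) ⊢ (s1, bb, BZ) ⊢ (s0, bb, Z) ⊢ (s2, b, Z) ⊢ (s1, ε, ε)
All input consumed in state s1 with stack ε.

ε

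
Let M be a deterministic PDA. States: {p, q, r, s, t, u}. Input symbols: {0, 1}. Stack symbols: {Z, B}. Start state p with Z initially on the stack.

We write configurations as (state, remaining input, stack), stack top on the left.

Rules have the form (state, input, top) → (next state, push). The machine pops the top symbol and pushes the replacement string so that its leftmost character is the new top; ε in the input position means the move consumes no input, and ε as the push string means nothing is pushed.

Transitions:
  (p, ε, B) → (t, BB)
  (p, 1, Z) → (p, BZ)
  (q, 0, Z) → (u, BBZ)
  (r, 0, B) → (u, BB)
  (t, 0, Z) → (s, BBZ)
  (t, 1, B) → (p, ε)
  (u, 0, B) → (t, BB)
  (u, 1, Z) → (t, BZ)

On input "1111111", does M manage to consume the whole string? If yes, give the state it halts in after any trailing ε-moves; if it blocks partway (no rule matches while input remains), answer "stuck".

(p, 1111111, Z) ⊢ (p, 111111, BZ) ⊢ (t, 111111, BBZ) ⊢ (p, 11111, BZ) ⊢ (t, 11111, BBZ) ⊢ (p, 1111, BZ) ⊢ (t, 1111, BBZ) ⊢ (p, 111, BZ) ⊢ (t, 111, BBZ) ⊢ (p, 11, BZ) ⊢ (t, 11, BBZ) ⊢ (p, 1, BZ) ⊢ (t, 1, BBZ) ⊢ (p, ε, BZ) ⊢ (t, ε, BBZ)
All input consumed; M is in state t.

t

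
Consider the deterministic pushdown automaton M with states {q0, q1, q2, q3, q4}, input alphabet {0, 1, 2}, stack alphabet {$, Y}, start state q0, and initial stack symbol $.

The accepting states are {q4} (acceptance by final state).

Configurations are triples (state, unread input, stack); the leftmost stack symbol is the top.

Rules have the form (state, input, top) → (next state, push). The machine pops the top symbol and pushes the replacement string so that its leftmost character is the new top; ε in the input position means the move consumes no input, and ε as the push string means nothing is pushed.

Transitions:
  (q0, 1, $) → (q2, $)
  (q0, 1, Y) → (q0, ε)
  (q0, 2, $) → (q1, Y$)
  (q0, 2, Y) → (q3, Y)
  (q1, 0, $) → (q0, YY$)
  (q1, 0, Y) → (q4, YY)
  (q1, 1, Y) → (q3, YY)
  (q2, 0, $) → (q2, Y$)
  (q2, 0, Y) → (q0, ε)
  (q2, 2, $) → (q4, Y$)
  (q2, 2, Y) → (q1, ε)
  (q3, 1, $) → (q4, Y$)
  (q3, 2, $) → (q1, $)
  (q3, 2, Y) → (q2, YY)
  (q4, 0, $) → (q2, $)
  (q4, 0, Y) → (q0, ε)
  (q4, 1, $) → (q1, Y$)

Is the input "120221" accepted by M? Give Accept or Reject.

Reject

(q0, 120221, $)
  read 1, top $: go to q2, push $ → (q2, 20221, $)
  read 2, top $: go to q4, push Y$ → (q4, 0221, Y$)
  read 0, top Y: go to q0, push ε → (q0, 221, $)
  read 2, top $: go to q1, push Y$ → (q1, 21, Y$)
No transition applies at (q1, 21, Y$); input not fully consumed.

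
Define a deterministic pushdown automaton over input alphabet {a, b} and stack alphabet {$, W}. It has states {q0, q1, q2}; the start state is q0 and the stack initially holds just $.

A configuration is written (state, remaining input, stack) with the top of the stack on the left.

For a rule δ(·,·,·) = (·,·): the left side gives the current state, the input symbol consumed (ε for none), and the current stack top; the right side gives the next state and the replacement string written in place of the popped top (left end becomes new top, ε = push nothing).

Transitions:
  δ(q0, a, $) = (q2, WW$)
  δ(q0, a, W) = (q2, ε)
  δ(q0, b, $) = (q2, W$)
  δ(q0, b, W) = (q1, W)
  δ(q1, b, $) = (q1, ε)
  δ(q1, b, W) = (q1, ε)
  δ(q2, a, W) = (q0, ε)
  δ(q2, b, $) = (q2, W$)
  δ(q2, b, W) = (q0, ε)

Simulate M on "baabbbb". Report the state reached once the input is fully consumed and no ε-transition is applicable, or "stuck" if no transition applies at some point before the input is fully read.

(q0, baabbbb, $)
  read b, top $: go to q2, push W$ → (q2, aabbbb, W$)
  read a, top W: go to q0, push ε → (q0, abbbb, $)
  read a, top $: go to q2, push WW$ → (q2, bbbb, WW$)
  read b, top W: go to q0, push ε → (q0, bbb, W$)
  read b, top W: go to q1, push W → (q1, bb, W$)
  read b, top W: go to q1, push ε → (q1, b, $)
  read b, top $: go to q1, push ε → (q1, ε, ε)
All input consumed; M is in state q1.

q1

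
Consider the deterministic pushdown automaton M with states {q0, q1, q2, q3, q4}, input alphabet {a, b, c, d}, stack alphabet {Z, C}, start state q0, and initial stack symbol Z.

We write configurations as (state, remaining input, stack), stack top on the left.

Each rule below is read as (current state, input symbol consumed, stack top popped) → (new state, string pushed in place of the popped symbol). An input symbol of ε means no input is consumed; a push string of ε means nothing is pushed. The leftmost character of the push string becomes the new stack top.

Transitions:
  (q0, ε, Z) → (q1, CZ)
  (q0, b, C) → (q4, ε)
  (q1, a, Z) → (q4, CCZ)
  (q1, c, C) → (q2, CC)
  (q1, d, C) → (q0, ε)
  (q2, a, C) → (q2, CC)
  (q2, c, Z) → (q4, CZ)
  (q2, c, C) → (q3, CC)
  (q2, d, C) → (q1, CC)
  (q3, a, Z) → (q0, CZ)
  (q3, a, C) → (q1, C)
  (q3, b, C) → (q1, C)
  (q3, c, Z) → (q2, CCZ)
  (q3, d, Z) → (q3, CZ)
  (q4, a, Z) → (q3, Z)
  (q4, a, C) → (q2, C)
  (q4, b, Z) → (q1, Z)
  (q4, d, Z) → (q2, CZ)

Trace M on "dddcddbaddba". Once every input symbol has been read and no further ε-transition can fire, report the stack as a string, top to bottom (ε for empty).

Z

(q0, dddcddbaddba, Z)
  ε-move, top Z: go to q1, push CZ → (q1, dddcddbaddba, CZ)
  read d, top C: go to q0, push ε → (q0, ddcddbaddba, Z)
  ε-move, top Z: go to q1, push CZ → (q1, ddcddbaddba, CZ)
  read d, top C: go to q0, push ε → (q0, dcddbaddba, Z)
  ε-move, top Z: go to q1, push CZ → (q1, dcddbaddba, CZ)
  read d, top C: go to q0, push ε → (q0, cddbaddba, Z)
  ε-move, top Z: go to q1, push CZ → (q1, cddbaddba, CZ)
  read c, top C: go to q2, push CC → (q2, ddbaddba, CCZ)
  read d, top C: go to q1, push CC → (q1, dbaddba, CCCZ)
  read d, top C: go to q0, push ε → (q0, baddba, CCZ)
  read b, top C: go to q4, push ε → (q4, addba, CZ)
  read a, top C: go to q2, push C → (q2, ddba, CZ)
  read d, top C: go to q1, push CC → (q1, dba, CCZ)
  read d, top C: go to q0, push ε → (q0, ba, CZ)
  read b, top C: go to q4, push ε → (q4, a, Z)
  read a, top Z: go to q3, push Z → (q3, ε, Z)
All input consumed in state q3 with stack Z.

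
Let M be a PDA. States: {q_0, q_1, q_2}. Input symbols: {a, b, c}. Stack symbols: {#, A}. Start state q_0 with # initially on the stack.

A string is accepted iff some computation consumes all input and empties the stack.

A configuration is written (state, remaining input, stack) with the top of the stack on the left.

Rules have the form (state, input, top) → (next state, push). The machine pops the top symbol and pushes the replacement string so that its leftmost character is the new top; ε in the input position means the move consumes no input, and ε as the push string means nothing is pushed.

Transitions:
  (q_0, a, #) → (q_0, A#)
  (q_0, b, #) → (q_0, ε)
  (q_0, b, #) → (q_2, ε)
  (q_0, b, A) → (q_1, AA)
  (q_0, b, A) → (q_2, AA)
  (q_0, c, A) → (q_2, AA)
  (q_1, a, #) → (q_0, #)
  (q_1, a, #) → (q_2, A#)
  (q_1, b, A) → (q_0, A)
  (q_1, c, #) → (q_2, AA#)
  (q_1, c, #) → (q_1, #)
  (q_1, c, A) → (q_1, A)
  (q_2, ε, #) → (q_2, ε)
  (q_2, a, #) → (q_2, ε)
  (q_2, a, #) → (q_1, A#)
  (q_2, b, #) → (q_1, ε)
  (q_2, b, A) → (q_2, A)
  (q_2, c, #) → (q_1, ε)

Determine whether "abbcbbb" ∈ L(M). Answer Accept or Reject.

No computation consumes all input and empties the stack.

Reject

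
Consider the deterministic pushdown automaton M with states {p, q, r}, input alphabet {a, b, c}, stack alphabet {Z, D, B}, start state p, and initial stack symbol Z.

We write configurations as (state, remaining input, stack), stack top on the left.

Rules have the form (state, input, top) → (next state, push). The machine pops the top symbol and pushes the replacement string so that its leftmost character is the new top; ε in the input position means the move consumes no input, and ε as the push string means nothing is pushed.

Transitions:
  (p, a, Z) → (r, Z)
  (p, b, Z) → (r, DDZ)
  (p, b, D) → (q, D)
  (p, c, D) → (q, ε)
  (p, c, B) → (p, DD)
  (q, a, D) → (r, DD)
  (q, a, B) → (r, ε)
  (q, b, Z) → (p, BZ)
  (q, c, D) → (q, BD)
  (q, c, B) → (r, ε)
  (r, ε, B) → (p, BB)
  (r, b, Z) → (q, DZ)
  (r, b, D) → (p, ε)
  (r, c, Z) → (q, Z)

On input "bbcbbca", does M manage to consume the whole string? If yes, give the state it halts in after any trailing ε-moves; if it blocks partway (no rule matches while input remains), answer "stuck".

(p, bbcbbca, Z)
  read b, top Z: go to r, push DDZ → (r, bcbbca, DDZ)
  read b, top D: go to p, push ε → (p, cbbca, DZ)
  read c, top D: go to q, push ε → (q, bbca, Z)
  read b, top Z: go to p, push BZ → (p, bca, BZ)
No transition for (p, b, top B); M blocks with input bca remaining.

stuck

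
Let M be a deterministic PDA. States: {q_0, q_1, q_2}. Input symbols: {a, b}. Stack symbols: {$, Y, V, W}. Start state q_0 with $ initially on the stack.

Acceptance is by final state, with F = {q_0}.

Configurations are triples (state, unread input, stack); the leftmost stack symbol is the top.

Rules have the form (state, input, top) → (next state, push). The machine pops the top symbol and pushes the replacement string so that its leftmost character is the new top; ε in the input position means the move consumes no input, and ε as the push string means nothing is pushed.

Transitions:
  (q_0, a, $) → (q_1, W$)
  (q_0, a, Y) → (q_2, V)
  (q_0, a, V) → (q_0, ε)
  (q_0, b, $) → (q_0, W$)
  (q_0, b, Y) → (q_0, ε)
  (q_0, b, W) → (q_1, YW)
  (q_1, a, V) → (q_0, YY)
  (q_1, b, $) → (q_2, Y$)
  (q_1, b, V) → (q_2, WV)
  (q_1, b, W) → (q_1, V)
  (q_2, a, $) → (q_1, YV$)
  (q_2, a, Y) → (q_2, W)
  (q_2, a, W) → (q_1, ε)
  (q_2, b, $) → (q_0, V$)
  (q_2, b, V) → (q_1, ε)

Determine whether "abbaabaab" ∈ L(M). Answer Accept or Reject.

Reject

(q_0, abbaabaab, $) ⊢ (q_1, bbaabaab, W$) ⊢ (q_1, baabaab, V$) ⊢ (q_2, aabaab, WV$) ⊢ (q_1, abaab, V$) ⊢ (q_0, baab, YY$) ⊢ (q_0, aab, Y$) ⊢ (q_2, ab, V$)
No transition applies at (q_2, ab, V$); input not fully consumed.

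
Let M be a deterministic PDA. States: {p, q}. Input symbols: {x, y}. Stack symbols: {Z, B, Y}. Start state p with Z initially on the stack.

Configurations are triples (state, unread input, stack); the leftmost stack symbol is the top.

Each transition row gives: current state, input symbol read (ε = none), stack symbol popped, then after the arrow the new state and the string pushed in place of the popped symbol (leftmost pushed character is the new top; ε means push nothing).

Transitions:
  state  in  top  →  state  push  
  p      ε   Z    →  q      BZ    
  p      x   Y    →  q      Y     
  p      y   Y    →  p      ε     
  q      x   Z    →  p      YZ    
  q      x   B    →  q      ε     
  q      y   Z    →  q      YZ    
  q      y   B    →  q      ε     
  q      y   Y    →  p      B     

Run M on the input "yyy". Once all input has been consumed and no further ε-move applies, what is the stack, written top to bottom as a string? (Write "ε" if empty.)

BZ

(p, yyy, Z) ⊢ (q, yyy, BZ) ⊢ (q, yy, Z) ⊢ (q, y, YZ) ⊢ (p, ε, BZ)
All input consumed in state p with stack BZ.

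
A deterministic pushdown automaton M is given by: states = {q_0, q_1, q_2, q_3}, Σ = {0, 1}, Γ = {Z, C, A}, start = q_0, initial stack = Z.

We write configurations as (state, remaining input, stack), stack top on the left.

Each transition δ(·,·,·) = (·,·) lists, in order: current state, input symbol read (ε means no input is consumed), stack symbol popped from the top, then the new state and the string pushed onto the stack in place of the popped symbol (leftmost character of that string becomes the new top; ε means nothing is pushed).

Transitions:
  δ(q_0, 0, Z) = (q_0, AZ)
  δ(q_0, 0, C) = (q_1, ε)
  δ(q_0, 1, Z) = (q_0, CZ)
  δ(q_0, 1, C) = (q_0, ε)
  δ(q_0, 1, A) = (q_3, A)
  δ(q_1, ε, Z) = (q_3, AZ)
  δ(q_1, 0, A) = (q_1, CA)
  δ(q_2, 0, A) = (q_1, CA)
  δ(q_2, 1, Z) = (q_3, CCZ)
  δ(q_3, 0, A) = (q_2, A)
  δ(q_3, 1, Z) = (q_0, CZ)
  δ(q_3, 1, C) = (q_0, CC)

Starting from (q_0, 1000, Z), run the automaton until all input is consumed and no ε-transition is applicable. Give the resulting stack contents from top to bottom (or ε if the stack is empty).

(q_0, 1000, Z) ⊢ (q_0, 000, CZ) ⊢ (q_1, 00, Z) ⊢ (q_3, 00, AZ) ⊢ (q_2, 0, AZ) ⊢ (q_1, ε, CAZ)
All input consumed in state q_1 with stack CAZ.

CAZ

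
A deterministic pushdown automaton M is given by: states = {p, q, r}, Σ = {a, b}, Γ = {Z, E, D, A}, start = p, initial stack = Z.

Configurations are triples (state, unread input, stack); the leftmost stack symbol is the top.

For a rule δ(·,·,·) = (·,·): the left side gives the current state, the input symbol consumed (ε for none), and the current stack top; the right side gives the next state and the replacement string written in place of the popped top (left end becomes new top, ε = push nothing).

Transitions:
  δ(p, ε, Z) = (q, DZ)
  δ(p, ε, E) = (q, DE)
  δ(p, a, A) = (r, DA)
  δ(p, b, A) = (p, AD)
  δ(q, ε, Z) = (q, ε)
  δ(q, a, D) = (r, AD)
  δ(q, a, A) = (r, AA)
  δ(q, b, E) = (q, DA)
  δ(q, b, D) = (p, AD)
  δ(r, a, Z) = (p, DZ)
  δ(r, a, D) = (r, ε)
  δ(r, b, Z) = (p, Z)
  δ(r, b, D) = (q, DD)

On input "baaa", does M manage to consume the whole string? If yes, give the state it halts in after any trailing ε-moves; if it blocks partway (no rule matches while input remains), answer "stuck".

(p, baaa, Z) ⊢ (q, baaa, DZ) ⊢ (p, aaa, ADZ) ⊢ (r, aa, DADZ) ⊢ (r, a, ADZ)
No transition for (r, a, top A); M blocks with input a remaining.

stuck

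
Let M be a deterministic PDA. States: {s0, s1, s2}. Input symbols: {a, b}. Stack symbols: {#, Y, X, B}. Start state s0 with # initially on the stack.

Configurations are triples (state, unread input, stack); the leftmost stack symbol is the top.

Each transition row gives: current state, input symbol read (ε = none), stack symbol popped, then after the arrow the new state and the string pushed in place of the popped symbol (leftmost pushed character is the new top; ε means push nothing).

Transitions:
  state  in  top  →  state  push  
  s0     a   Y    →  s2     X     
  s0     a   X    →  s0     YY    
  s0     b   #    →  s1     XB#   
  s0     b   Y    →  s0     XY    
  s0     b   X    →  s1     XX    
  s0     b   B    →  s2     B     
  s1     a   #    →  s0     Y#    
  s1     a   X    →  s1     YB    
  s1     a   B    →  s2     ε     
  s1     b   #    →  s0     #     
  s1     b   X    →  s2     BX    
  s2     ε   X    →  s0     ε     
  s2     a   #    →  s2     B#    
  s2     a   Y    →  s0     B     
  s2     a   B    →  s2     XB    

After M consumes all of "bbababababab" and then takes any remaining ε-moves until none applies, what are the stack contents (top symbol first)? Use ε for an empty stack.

BXB#

(s0, bbababababab, #)
  read b, top #: go to s1, push XB# → (s1, bababababab, XB#)
  read b, top X: go to s2, push BX → (s2, ababababab, BXB#)
  read a, top B: go to s2, push XB → (s2, babababab, XBXB#)
  ε-move, top X: go to s0, push ε → (s0, babababab, BXB#)
  read b, top B: go to s2, push B → (s2, abababab, BXB#)
  read a, top B: go to s2, push XB → (s2, bababab, XBXB#)
  ε-move, top X: go to s0, push ε → (s0, bababab, BXB#)
  read b, top B: go to s2, push B → (s2, ababab, BXB#)
  read a, top B: go to s2, push XB → (s2, babab, XBXB#)
  ε-move, top X: go to s0, push ε → (s0, babab, BXB#)
  read b, top B: go to s2, push B → (s2, abab, BXB#)
  read a, top B: go to s2, push XB → (s2, bab, XBXB#)
  ε-move, top X: go to s0, push ε → (s0, bab, BXB#)
  read b, top B: go to s2, push B → (s2, ab, BXB#)
  read a, top B: go to s2, push XB → (s2, b, XBXB#)
  ε-move, top X: go to s0, push ε → (s0, b, BXB#)
  read b, top B: go to s2, push B → (s2, ε, BXB#)
All input consumed in state s2 with stack BXB#.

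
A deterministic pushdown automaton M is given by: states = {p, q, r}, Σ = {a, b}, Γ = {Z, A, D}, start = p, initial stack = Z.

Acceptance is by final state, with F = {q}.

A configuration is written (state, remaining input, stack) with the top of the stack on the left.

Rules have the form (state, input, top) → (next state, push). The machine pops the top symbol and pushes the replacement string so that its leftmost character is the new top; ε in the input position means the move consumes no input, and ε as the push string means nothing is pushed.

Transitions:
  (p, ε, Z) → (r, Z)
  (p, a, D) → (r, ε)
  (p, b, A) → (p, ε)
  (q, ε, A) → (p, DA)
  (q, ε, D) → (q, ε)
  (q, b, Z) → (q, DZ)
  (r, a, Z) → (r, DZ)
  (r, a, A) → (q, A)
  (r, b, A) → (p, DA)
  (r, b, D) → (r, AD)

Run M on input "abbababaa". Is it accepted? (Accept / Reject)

Accept

(p, abbababaa, Z) ⊢ (r, abbababaa, Z) ⊢ (r, bbababaa, DZ) ⊢ (r, bababaa, ADZ) ⊢ (p, ababaa, DADZ) ⊢ (r, babaa, ADZ) ⊢ (p, abaa, DADZ) ⊢ (r, baa, ADZ) ⊢ (p, aa, DADZ) ⊢ (r, a, ADZ) ⊢ (q, ε, ADZ)
All input consumed; state q ∈ F.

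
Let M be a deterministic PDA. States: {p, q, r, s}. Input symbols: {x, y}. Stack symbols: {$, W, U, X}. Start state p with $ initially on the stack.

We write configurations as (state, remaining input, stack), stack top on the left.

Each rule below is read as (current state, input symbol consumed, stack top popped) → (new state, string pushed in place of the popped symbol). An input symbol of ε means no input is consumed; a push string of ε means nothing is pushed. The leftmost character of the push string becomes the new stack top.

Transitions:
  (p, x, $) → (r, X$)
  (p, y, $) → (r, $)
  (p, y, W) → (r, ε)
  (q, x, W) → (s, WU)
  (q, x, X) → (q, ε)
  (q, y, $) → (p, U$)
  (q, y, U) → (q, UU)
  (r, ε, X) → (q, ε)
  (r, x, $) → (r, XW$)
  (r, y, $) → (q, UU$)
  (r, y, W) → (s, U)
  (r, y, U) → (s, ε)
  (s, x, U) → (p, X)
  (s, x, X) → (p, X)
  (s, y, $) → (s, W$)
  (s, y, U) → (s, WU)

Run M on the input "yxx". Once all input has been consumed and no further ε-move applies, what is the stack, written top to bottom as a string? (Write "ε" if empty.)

(p, yxx, $)
  read y, top $: go to r, push $ → (r, xx, $)
  read x, top $: go to r, push XW$ → (r, x, XW$)
  ε-move, top X: go to q, push ε → (q, x, W$)
  read x, top W: go to s, push WU → (s, ε, WU$)
All input consumed in state s with stack WU$.

WU$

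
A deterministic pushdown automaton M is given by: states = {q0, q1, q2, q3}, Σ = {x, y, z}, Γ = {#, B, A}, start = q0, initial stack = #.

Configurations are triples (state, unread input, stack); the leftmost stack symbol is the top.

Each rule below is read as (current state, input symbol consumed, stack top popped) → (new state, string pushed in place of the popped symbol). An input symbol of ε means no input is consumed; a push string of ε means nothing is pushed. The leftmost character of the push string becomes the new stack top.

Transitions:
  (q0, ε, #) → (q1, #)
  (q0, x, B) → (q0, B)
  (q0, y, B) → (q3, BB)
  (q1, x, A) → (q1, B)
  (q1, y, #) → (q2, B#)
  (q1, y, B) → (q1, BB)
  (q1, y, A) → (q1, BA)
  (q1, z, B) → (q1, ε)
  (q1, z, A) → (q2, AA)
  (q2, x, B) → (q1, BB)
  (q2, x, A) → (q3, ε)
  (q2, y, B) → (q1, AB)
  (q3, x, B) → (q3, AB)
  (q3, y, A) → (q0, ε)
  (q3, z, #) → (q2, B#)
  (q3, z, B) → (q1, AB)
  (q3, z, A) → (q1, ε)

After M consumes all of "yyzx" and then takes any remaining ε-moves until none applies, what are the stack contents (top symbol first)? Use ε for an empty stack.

(q0, yyzx, #)
  ε-move, top #: go to q1, push # → (q1, yyzx, #)
  read y, top #: go to q2, push B# → (q2, yzx, B#)
  read y, top B: go to q1, push AB → (q1, zx, AB#)
  read z, top A: go to q2, push AA → (q2, x, AAB#)
  read x, top A: go to q3, push ε → (q3, ε, AB#)
All input consumed in state q3 with stack AB#.

AB#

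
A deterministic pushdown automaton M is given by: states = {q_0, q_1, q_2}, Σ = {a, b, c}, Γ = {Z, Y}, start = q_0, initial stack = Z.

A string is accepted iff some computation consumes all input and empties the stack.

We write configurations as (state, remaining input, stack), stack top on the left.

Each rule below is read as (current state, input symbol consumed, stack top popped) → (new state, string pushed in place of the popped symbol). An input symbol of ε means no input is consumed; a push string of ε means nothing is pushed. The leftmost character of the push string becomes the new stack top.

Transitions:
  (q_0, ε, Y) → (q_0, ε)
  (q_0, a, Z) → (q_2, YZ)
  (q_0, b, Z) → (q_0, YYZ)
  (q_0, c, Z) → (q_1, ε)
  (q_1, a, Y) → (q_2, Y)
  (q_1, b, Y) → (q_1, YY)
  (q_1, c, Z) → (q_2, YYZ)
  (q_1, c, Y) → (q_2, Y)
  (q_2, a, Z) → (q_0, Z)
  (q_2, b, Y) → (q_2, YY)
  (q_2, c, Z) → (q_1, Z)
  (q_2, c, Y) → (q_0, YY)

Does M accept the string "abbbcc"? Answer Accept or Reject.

Accept

(q_0, abbbcc, Z) ⊢ (q_2, bbbcc, YZ) ⊢ (q_2, bbcc, YYZ) ⊢ (q_2, bcc, YYYZ) ⊢ (q_2, cc, YYYYZ) ⊢ (q_0, c, YYYYYZ) ⊢ (q_0, c, YYYYZ) ⊢ (q_0, c, YYYZ) ⊢ (q_0, c, YYZ) ⊢ (q_0, c, YZ) ⊢ (q_0, c, Z) ⊢ (q_1, ε, ε)
All input consumed and the stack is empty.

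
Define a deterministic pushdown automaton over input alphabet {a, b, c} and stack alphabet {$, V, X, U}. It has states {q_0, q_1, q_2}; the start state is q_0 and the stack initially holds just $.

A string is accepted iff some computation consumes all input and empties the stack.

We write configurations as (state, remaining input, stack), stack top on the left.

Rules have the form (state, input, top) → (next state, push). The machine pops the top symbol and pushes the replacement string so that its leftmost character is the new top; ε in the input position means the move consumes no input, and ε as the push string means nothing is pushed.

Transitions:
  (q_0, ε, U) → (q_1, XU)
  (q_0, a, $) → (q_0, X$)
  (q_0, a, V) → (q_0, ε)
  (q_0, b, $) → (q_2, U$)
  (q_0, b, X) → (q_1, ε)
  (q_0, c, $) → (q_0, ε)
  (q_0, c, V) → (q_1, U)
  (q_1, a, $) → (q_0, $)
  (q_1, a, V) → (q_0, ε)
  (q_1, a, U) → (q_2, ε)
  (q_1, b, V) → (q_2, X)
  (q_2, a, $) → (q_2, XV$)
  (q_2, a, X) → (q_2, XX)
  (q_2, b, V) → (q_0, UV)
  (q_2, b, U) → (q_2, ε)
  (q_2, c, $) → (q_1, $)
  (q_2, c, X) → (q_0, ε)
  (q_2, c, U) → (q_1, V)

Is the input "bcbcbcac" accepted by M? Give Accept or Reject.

(q_0, bcbcbcac, $)
  read b, top $: go to q_2, push U$ → (q_2, cbcbcac, U$)
  read c, top U: go to q_1, push V → (q_1, bcbcac, V$)
  read b, top V: go to q_2, push X → (q_2, cbcac, X$)
  read c, top X: go to q_0, push ε → (q_0, bcac, $)
  read b, top $: go to q_2, push U$ → (q_2, cac, U$)
  read c, top U: go to q_1, push V → (q_1, ac, V$)
  read a, top V: go to q_0, push ε → (q_0, c, $)
  read c, top $: go to q_0, push ε → (q_0, ε, ε)
All input consumed and the stack is empty.

Accept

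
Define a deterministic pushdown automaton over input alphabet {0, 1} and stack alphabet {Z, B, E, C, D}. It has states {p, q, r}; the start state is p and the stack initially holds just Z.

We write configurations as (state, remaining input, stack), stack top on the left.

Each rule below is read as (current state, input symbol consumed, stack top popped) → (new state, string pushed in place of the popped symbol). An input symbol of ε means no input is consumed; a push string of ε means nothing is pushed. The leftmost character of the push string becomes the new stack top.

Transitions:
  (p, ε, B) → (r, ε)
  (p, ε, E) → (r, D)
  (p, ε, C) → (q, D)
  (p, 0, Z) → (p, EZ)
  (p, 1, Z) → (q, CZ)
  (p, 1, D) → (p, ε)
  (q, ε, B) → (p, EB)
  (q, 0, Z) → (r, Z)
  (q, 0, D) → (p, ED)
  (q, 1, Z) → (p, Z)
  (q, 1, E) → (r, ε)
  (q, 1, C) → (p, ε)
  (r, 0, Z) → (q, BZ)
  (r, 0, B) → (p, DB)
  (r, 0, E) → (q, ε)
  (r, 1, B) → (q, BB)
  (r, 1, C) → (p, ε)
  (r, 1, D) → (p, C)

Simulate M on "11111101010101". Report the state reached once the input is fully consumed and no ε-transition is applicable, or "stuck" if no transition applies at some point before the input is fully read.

(p, 11111101010101, Z)
  read 1, top Z: go to q, push CZ → (q, 1111101010101, CZ)
  read 1, top C: go to p, push ε → (p, 111101010101, Z)
  read 1, top Z: go to q, push CZ → (q, 11101010101, CZ)
  read 1, top C: go to p, push ε → (p, 1101010101, Z)
  read 1, top Z: go to q, push CZ → (q, 101010101, CZ)
  read 1, top C: go to p, push ε → (p, 01010101, Z)
  read 0, top Z: go to p, push EZ → (p, 1010101, EZ)
  ε-move, top E: go to r, push D → (r, 1010101, DZ)
  read 1, top D: go to p, push C → (p, 010101, CZ)
  ε-move, top C: go to q, push D → (q, 010101, DZ)
  read 0, top D: go to p, push ED → (p, 10101, EDZ)
  ε-move, top E: go to r, push D → (r, 10101, DDZ)
  read 1, top D: go to p, push C → (p, 0101, CDZ)
  ε-move, top C: go to q, push D → (q, 0101, DDZ)
  read 0, top D: go to p, push ED → (p, 101, EDDZ)
  ε-move, top E: go to r, push D → (r, 101, DDDZ)
  read 1, top D: go to p, push C → (p, 01, CDDZ)
  ε-move, top C: go to q, push D → (q, 01, DDDZ)
  read 0, top D: go to p, push ED → (p, 1, EDDDZ)
  ε-move, top E: go to r, push D → (r, 1, DDDDZ)
  read 1, top D: go to p, push C → (p, ε, CDDDZ)
  ε-move, top C: go to q, push D → (q, ε, DDDDZ)
All input consumed; M is in state q.

q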